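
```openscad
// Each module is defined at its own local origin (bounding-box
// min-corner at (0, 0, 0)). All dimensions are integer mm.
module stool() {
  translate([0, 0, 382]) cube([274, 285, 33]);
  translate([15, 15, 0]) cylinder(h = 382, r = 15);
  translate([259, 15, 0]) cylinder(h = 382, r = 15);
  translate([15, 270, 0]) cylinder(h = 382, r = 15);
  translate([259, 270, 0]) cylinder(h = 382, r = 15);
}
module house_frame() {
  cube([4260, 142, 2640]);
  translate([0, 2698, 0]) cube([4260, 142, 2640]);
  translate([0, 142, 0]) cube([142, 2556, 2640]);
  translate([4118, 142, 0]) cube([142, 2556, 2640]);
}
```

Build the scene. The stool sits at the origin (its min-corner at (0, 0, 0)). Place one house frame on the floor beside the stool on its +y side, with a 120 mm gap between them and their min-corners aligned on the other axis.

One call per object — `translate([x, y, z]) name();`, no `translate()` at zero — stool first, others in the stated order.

stool();
translate([0, 405, 0]) house_frame();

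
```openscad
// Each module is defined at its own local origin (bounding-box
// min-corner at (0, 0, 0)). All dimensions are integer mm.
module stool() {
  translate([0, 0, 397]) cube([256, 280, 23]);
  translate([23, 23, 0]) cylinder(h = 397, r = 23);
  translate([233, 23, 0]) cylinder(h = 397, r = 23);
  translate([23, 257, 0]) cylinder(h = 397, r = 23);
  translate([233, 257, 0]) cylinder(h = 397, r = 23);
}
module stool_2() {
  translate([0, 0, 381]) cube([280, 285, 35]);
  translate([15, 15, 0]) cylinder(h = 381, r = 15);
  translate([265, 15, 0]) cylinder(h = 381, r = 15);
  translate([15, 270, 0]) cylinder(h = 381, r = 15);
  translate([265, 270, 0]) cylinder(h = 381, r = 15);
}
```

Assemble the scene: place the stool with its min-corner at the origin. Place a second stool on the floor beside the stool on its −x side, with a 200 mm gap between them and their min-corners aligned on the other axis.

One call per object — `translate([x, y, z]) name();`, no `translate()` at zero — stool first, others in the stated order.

stool();
translate([-480, 0, 0]) stool_2();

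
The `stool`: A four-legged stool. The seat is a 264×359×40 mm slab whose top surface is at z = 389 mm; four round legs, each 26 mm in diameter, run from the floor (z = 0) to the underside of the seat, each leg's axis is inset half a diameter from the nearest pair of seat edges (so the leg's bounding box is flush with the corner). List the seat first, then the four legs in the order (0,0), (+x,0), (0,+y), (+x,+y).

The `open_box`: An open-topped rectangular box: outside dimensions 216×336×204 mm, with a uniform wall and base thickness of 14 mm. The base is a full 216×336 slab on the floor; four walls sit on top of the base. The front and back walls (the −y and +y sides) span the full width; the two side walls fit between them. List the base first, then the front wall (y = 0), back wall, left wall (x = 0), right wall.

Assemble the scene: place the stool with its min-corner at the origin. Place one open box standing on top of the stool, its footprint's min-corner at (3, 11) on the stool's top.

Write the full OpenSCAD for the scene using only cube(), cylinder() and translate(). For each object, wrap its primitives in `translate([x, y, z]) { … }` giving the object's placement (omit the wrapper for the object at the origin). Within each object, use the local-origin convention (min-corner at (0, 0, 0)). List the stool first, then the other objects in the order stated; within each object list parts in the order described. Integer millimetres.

translate([0, 0, 349]) cube([264, 359, 40]);
translate([13, 13, 0]) cylinder(h = 349, r = 13);
translate([251, 13, 0]) cylinder(h = 349, r = 13);
translate([13, 346, 0]) cylinder(h = 349, r = 13);
translate([251, 346, 0]) cylinder(h = 349, r = 13);
translate([3, 11, 389]) {
  cube([216, 336, 14]);
  translate([0, 0, 14]) cube([216, 14, 190]);
  translate([0, 322, 14]) cube([216, 14, 190]);
  translate([0, 14, 14]) cube([14, 308, 190]);
  translate([202, 14, 14]) cube([14, 308, 190]);
}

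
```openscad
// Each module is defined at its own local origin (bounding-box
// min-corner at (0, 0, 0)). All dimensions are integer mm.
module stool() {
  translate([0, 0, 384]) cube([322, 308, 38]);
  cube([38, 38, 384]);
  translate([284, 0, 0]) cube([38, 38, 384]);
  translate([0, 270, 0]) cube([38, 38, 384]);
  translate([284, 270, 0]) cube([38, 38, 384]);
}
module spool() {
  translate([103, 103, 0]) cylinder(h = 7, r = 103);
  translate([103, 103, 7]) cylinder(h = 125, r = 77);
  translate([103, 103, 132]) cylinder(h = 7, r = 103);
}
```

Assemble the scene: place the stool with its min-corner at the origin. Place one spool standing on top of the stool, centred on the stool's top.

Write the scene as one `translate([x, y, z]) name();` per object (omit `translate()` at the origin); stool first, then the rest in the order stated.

stool();
translate([58, 51, 422]) spool();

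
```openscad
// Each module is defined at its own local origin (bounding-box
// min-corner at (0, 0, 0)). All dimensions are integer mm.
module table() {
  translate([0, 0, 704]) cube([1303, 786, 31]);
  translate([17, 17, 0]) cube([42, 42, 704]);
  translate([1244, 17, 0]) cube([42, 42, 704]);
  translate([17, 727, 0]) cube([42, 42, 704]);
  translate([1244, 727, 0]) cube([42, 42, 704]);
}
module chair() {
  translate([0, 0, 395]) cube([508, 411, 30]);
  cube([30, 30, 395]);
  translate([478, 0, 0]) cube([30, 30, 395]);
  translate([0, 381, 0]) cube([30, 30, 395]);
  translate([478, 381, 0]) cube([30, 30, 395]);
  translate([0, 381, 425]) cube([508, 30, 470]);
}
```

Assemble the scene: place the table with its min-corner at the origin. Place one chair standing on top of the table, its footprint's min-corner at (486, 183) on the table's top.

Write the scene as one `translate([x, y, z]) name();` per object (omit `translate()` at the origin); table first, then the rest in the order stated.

table();
translate([486, 183, 735]) chair();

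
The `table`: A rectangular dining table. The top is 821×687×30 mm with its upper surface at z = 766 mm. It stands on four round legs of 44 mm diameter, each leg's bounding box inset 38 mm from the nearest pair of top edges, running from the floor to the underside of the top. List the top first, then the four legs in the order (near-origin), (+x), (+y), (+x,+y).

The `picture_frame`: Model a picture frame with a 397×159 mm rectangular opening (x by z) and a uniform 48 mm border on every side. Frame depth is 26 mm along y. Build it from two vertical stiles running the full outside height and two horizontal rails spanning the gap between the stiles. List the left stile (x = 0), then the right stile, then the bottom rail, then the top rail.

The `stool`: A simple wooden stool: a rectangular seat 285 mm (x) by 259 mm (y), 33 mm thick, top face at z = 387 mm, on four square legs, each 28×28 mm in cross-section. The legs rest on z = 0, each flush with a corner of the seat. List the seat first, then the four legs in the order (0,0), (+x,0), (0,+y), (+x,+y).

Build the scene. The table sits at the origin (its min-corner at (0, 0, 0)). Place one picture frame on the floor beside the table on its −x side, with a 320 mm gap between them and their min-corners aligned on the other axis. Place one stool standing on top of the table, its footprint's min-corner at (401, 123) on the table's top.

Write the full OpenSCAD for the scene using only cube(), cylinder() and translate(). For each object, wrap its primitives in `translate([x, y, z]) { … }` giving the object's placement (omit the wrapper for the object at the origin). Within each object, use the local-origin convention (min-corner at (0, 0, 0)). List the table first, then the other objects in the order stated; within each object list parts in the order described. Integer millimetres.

translate([0, 0, 736]) cube([821, 687, 30]);
translate([60, 60, 0]) cylinder(h = 736, r = 22);
translate([761, 60, 0]) cylinder(h = 736, r = 22);
translate([60, 627, 0]) cylinder(h = 736, r = 22);
translate([761, 627, 0]) cylinder(h = 736, r = 22);
translate([-813, 0, 0]) {
  cube([48, 26, 255]);
  translate([445, 0, 0]) cube([48, 26, 255]);
  translate([48, 0, 0]) cube([397, 26, 48]);
  translate([48, 0, 207]) cube([397, 26, 48]);
}
translate([401, 123, 766]) {
  translate([0, 0, 354]) cube([285, 259, 33]);
  cube([28, 28, 354]);
  translate([257, 0, 0]) cube([28, 28, 354]);
  translate([0, 231, 0]) cube([28, 28, 354]);
  translate([257, 231, 0]) cube([28, 28, 354]);
}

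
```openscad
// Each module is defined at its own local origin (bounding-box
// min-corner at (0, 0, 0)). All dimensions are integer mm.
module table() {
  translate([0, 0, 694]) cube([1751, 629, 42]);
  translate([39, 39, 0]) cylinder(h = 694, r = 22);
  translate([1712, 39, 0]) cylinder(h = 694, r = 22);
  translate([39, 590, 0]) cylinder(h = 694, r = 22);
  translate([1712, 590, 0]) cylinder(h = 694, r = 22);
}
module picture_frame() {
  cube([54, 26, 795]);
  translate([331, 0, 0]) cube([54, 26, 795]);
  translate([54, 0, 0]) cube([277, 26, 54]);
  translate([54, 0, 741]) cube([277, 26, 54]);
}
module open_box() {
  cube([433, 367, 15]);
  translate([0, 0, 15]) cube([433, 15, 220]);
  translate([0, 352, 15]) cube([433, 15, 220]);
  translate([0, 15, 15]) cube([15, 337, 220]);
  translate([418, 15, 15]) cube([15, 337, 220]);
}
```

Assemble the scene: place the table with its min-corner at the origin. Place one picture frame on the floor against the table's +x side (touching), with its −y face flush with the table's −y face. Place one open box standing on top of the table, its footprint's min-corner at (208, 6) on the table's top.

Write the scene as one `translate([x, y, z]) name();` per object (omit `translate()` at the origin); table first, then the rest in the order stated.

table();
translate([1751, 0, 0]) picture_frame();
translate([208, 6, 736]) open_box();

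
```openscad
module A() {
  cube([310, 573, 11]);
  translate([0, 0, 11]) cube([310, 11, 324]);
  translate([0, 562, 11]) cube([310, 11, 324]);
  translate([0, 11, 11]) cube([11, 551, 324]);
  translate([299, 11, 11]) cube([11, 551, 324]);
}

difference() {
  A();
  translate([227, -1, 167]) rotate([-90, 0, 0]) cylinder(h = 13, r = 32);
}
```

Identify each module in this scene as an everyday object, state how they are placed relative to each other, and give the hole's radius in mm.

A is an open box. The open box has a circular hole through its front wall. The hole's radius is 32 mm.

The subtracted cylinder has r = 32 mm.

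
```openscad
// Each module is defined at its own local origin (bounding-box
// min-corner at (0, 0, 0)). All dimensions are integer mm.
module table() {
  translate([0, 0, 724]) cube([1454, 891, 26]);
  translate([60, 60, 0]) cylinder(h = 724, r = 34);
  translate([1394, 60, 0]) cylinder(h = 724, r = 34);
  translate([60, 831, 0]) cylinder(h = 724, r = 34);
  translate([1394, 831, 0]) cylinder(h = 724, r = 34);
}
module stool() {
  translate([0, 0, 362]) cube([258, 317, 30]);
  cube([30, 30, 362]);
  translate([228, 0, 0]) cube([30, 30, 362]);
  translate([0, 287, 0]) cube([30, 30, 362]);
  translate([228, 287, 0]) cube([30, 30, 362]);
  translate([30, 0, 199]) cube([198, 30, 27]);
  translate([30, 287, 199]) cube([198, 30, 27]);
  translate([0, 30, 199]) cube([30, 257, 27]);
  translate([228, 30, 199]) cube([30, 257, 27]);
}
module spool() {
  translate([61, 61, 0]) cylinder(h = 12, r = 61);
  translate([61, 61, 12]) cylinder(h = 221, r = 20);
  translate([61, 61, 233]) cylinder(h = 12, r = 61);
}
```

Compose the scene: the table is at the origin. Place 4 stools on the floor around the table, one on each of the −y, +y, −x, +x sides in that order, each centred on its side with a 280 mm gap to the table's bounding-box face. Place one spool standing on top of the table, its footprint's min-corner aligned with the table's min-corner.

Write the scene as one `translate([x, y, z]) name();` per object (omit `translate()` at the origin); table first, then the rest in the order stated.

table();
translate([598, -597, 0]) stool();
translate([598, 1171, 0]) stool();
translate([-538, 287, 0]) stool();
translate([1734, 287, 0]) stool();
translate([0, 0, 750]) spool();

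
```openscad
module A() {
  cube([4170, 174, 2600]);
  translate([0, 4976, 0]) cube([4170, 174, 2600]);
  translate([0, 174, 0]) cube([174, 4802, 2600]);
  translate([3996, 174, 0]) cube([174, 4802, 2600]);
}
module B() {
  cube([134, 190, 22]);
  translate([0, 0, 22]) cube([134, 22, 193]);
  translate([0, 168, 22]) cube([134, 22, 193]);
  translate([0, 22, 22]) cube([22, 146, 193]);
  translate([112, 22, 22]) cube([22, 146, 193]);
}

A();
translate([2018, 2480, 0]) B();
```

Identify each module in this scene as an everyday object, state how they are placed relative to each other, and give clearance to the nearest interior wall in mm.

Clearances: x = 1844, y = 2306; minimum 1844 mm.

A is a house frame. B is an open box. The open box sits inside the house frame, centred. The clearance to the nearest interior wall is 1844 mm.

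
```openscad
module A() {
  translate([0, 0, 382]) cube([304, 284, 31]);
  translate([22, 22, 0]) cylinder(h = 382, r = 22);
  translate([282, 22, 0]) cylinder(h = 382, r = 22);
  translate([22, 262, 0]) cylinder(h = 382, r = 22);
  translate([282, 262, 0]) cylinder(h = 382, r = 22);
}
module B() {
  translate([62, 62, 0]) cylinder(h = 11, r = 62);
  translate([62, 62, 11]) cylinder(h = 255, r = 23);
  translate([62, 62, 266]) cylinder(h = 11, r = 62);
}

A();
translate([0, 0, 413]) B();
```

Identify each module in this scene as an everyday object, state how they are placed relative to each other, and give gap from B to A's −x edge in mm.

The spool's min-x is at 0; the stool's min-x is 0; gap = 0 mm.

A is a stool. B is a spool. The spool is on top of the stool. The gap from the spool to the stool's −x edge is 0 mm.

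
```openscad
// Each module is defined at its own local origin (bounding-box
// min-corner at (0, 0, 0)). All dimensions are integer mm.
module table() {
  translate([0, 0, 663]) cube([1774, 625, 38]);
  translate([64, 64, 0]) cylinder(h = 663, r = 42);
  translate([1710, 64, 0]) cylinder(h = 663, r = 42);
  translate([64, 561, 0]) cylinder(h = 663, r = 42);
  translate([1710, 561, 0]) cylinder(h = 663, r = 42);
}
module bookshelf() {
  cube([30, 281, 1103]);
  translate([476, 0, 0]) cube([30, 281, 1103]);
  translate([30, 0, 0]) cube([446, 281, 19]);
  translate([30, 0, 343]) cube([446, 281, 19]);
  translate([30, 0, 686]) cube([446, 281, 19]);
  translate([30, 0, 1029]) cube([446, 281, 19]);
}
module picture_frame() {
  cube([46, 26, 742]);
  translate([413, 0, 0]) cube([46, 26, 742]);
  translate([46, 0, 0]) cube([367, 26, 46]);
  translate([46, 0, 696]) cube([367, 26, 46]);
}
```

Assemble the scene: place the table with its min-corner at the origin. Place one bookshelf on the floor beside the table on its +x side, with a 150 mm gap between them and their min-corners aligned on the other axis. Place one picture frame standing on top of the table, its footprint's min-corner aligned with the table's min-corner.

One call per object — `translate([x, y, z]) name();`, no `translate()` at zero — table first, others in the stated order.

table();
translate([1924, 0, 0]) bookshelf();
translate([0, 0, 701]) picture_frame();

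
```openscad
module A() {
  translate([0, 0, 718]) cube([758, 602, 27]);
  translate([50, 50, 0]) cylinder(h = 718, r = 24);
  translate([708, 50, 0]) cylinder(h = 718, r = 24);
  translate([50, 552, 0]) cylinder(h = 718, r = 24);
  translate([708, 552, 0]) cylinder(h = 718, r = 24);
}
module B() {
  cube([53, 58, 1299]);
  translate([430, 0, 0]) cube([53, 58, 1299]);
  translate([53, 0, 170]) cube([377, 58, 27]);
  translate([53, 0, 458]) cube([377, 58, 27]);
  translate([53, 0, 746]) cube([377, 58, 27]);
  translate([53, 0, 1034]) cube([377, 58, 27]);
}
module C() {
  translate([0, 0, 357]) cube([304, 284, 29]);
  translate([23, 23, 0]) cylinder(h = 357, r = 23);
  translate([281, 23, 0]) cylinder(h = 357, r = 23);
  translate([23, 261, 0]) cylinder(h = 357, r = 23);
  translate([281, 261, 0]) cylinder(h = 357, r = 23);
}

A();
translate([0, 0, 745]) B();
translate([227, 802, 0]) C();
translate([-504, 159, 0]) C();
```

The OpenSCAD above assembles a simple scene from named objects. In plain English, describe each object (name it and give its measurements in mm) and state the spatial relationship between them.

A is a table with a 758×602 mm rectangular top, 27 mm thick, top surface at z = 745 mm, supported by four round legs of 48 mm diameter, each leg's bounding box inset 26 mm from the nearest pair of top edges, running from the floor.

B is a straight ladder. Two 53×58 mm vertical rails, 1299 mm tall, stand 483 mm apart (outside-to-outside) with their front faces coplanar on the −y side. 4 rungs, each 58 mm deep and 27 mm tall, span between the inner faces of the rails, front faces flush with the rails. The lowest rung's underside is at z = 170 mm and rungs are spaced 288 mm apart (underside to underside).

C is a four-legged stool. The seat is 304×284 mm, 29 mm thick, top at z = 386 mm. It stands on four round legs, each 46 mm in diameter, from z = 0 to the seat underside, each leg's axis is inset half a diameter from the nearest pair of seat edges (so the leg's bounding box is flush with the corner).

The ladder is on top of the table. Two stools sit around the table at the +y, −x sides.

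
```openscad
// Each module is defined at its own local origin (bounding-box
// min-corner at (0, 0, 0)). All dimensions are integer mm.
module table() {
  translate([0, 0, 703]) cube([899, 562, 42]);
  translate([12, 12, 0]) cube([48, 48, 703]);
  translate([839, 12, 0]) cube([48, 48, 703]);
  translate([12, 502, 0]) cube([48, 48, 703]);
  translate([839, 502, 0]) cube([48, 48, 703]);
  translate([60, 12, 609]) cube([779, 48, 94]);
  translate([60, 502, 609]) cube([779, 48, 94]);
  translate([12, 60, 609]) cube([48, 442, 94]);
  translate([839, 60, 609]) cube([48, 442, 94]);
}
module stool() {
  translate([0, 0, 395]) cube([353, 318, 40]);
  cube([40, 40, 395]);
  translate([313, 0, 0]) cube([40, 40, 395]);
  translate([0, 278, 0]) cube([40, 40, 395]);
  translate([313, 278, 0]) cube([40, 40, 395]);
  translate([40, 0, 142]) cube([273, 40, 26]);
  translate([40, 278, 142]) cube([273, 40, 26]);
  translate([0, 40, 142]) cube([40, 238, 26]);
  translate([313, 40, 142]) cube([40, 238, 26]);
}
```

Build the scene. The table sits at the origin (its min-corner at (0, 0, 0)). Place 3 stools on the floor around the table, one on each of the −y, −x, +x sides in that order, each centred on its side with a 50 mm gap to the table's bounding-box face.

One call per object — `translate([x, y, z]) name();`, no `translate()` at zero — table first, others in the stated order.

table();
translate([273, -368, 0]) stool();
translate([-403, 122, 0]) stool();
translate([949, 122, 0]) stool();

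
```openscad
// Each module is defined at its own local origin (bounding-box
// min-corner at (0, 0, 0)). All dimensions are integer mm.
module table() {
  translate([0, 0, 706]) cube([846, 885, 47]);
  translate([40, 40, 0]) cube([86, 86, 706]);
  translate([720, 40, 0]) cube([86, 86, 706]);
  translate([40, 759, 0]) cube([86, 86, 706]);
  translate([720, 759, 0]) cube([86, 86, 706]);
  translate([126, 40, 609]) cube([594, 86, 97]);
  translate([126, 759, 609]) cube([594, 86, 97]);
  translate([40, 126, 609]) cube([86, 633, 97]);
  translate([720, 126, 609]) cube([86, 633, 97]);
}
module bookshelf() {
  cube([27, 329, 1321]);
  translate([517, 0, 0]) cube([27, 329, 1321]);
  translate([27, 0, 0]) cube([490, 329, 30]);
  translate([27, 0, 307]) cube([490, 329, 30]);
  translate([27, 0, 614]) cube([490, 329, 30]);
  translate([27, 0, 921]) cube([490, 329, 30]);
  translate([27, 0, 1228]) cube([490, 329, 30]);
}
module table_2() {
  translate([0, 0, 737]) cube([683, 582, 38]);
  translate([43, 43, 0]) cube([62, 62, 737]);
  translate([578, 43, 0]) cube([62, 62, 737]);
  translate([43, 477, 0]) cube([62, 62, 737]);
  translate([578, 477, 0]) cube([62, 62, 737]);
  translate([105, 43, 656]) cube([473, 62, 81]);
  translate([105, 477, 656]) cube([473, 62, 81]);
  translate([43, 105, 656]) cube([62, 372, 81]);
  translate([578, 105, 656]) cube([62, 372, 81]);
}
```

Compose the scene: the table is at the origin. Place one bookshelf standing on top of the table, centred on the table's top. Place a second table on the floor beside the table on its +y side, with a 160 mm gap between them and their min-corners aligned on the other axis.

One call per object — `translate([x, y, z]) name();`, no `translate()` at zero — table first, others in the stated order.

table();
translate([151, 278, 753]) bookshelf();
translate([0, 1045, 0]) table_2();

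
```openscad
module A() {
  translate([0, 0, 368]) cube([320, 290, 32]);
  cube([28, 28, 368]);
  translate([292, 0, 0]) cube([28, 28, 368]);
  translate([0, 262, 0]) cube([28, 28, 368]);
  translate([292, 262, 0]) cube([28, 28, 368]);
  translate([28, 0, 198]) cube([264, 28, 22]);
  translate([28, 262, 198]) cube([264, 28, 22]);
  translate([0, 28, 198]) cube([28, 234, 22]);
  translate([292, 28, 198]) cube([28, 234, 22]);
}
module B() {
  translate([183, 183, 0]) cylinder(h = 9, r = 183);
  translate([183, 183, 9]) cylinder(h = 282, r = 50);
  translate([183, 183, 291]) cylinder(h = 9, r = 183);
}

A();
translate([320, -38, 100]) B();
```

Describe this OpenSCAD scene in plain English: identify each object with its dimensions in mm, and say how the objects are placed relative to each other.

A is a four-legged stool. The seat is 320×290 mm, 32 mm thick, top at z = 400 mm. It stands on four square legs, each 28×28 mm in cross-section, from z = 0 to the seat underside, each flush with a corner of the seat. Four stretchers, 28 mm wide and 22 mm tall, connect adjacent legs with their undersides at z = 198 mm, each running between the inner faces of the legs it joins and aligned with the legs' outer faces on the other axis.

B is a spool: two coaxial disc flanges of radius 183 mm and thickness 9 mm, joined by a core cylinder of radius 50 mm and height 282 mm. The lower flange rests on z = 0 and the three cylinders share a vertical axis.

The spool is beside the stool with their tops flush at z = 400.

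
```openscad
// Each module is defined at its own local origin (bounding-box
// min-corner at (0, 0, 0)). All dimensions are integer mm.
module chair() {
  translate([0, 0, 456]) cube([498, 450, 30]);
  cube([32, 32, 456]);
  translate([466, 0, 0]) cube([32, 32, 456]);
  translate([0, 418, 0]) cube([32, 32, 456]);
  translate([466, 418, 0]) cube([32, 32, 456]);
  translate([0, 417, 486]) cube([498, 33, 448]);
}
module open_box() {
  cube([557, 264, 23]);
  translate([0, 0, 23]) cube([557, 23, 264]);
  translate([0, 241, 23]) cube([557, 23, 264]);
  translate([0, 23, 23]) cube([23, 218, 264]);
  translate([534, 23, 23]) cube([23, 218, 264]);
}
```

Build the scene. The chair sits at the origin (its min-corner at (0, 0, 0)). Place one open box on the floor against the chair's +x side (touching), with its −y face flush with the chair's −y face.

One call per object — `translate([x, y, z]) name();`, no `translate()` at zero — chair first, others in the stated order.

chair();
translate([498, 0, 0]) open_box();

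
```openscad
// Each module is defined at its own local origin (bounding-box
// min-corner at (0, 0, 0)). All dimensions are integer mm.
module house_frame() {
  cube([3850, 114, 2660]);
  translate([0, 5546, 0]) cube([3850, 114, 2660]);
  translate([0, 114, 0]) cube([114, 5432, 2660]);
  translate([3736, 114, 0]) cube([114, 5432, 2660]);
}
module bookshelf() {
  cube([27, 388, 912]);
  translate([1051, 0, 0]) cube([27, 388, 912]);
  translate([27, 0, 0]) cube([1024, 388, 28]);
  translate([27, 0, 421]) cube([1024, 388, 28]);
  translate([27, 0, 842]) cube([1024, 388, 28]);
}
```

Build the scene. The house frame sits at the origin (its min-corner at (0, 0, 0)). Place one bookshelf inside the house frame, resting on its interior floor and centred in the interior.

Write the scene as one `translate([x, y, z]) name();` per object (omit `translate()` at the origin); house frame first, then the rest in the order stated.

house_frame();
translate([1386, 2636, 0]) bookshelf();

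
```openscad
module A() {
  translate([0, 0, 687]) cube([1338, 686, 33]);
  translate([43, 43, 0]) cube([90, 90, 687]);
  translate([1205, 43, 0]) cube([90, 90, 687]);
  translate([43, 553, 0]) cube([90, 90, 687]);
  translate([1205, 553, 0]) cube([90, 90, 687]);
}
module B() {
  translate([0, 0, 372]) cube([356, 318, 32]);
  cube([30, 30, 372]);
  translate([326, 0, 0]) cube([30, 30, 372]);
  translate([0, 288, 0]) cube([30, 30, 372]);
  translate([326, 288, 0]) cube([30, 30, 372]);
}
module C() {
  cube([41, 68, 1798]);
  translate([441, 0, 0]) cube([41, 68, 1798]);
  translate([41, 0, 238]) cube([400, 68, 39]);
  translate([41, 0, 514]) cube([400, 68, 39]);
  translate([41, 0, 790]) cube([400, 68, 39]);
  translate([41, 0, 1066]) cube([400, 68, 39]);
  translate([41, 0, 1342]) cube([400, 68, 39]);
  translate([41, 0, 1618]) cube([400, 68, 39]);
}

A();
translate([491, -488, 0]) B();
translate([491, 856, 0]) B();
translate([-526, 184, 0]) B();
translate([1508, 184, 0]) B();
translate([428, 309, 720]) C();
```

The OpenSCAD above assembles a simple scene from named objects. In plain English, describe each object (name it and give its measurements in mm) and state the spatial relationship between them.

A is a table: top 1338 mm (x) × 686 mm (y), 33 mm thick, upper face at z = 720 mm, on four 90×90 mm square legs, each inset 43 mm from the nearest pair of top edges, running from z = 0 to the bottom of the top.

B is a four-legged stool. The seat is 356×318 mm, 32 mm thick, top at z = 404 mm. It stands on four square legs, each 30×30 mm in cross-section, from z = 0 to the seat underside, each flush with a corner of the seat.

C is a straight ladder. Two 41×68 mm vertical rails, 1798 mm tall, stand 482 mm apart (outside-to-outside) with their front faces coplanar on the −y side. 6 rungs, each 68 mm deep and 39 mm tall, span between the inner faces of the rails, front faces flush with the rails. The lowest rung's underside is at z = 238 mm and rungs are spaced 276 mm apart (underside to underside).

Four stools sit around the table at the −y, +y, −x, +x sides. The ladder is on top of the table, centred.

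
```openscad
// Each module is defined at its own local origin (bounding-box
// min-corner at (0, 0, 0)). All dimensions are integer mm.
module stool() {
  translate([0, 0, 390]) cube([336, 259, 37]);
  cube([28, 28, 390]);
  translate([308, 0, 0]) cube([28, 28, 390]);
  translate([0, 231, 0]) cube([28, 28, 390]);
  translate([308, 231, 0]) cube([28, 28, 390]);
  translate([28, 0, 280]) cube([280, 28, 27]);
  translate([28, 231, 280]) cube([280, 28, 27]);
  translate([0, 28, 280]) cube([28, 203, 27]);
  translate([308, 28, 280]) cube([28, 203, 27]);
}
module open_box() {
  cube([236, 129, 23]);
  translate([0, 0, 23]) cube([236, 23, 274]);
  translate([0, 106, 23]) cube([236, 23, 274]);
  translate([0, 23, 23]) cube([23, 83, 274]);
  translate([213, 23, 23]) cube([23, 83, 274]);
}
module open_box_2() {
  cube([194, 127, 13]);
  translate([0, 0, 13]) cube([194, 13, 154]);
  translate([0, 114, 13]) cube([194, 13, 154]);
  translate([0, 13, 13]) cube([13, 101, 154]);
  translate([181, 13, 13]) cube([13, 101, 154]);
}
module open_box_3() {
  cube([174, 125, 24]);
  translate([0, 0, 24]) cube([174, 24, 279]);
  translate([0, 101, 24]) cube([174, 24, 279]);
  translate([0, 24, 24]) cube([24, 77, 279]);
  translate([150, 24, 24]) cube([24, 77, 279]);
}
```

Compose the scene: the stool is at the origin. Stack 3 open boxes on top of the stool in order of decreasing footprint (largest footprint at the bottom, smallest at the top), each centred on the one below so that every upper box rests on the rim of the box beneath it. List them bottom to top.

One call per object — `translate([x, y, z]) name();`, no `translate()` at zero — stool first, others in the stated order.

stool();
translate([50, 65, 427]) open_box();
translate([71, 66, 724]) open_box_2();
translate([81, 67, 891]) open_box_3();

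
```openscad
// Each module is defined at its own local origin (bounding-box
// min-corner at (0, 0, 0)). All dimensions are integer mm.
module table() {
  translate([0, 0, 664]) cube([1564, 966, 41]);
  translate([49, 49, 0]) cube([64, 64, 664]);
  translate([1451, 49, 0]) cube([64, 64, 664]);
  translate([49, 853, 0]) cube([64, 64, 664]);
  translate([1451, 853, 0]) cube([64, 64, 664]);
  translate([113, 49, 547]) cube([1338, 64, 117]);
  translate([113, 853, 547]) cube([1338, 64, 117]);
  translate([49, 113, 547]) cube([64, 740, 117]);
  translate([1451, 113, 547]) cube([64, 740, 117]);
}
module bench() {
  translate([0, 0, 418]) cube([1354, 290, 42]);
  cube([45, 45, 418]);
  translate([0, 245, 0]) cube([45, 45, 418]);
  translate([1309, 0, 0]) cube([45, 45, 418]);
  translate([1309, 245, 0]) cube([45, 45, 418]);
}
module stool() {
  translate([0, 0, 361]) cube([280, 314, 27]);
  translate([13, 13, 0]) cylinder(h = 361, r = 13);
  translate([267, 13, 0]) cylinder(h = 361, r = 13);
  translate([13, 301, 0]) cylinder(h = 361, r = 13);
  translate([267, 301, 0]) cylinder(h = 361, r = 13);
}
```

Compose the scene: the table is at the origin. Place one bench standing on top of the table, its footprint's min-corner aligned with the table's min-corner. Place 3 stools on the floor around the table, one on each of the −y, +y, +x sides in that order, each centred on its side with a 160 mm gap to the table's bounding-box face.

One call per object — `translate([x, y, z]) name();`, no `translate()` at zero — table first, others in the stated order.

table();
translate([0, 0, 705]) bench();
translate([642, -474, 0]) stool();
translate([642, 1126, 0]) stool();
translate([1724, 326, 0]) stool();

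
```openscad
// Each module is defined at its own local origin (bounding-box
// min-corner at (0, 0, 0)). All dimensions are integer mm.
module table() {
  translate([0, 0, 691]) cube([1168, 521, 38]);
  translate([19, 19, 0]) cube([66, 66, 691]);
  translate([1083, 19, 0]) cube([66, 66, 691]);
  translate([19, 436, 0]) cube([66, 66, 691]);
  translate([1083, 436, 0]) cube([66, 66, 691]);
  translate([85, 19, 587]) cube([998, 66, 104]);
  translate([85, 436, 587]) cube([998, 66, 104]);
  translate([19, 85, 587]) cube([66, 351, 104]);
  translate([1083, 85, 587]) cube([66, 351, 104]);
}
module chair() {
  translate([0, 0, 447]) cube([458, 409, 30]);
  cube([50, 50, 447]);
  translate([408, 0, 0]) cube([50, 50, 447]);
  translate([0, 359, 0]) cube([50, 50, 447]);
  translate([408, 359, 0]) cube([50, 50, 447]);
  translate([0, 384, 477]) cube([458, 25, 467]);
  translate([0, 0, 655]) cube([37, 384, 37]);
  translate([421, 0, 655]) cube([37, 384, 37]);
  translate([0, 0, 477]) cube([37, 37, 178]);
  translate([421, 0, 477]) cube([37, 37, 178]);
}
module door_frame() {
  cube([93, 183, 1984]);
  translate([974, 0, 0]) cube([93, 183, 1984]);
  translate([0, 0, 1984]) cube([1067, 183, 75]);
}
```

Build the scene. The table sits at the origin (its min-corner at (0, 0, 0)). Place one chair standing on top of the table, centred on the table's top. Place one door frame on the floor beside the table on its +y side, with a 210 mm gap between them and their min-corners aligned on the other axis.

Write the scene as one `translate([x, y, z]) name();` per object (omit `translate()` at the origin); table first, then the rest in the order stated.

table();
translate([355, 56, 729]) chair();
translate([0, 731, 0]) door_frame();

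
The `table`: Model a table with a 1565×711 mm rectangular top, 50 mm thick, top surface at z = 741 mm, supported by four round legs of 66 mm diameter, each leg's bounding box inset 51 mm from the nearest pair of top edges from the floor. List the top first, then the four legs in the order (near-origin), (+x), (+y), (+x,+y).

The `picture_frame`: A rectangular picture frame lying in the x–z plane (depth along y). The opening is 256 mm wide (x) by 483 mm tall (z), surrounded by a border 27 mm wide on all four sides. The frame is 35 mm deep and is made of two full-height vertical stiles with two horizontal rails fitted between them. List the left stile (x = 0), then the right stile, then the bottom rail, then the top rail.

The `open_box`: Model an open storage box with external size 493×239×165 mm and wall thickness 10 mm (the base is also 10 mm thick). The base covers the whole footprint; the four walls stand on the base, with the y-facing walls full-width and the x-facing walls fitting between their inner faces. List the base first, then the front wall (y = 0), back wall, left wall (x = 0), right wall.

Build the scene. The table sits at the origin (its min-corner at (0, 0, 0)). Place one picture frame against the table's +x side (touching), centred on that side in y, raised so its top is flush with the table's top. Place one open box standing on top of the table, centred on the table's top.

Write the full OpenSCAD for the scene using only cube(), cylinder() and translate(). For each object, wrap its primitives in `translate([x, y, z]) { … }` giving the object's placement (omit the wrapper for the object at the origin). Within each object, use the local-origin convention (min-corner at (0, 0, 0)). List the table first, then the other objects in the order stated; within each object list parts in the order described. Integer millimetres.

translate([0, 0, 691]) cube([1565, 711, 50]);
translate([84, 84, 0]) cylinder(h = 691, r = 33);
translate([1481, 84, 0]) cylinder(h = 691, r = 33);
translate([84, 627, 0]) cylinder(h = 691, r = 33);
translate([1481, 627, 0]) cylinder(h = 691, r = 33);
translate([1565, 338, 204]) {
  cube([27, 35, 537]);
  translate([283, 0, 0]) cube([27, 35, 537]);
  translate([27, 0, 0]) cube([256, 35, 27]);
  translate([27, 0, 510]) cube([256, 35, 27]);
}
translate([536, 236, 741]) {
  cube([493, 239, 10]);
  translate([0, 0, 10]) cube([493, 10, 155]);
  translate([0, 229, 10]) cube([493, 10, 155]);
  translate([0, 10, 10]) cube([10, 219, 155]);
  translate([483, 10, 10]) cube([10, 219, 155]);
}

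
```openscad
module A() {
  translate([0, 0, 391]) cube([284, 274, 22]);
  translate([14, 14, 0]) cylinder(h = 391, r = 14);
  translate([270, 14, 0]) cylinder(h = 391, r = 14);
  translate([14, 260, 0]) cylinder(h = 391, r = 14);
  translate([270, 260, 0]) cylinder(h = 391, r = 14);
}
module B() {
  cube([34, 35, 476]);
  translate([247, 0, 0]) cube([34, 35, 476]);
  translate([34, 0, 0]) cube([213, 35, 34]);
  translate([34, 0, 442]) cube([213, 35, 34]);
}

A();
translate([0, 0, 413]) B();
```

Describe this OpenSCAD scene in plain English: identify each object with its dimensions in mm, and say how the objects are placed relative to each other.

A is a four-legged stool. The seat is a 284×274×22 mm slab whose top surface is at z = 413 mm; four round legs, each 28 mm in diameter, run from the floor (z = 0) to the underside of the seat, each leg's axis is inset half a diameter from the nearest pair of seat edges (so the leg's bounding box is flush with the corner).

B is a picture frame with a 213×408 mm rectangular opening (x by z) and a uniform 34 mm border on every side. Frame depth is 35 mm along y. It is built from two vertical stiles running the full outside height and two horizontal rails spanning the gap between the stiles.

The picture frame is on top of the stool.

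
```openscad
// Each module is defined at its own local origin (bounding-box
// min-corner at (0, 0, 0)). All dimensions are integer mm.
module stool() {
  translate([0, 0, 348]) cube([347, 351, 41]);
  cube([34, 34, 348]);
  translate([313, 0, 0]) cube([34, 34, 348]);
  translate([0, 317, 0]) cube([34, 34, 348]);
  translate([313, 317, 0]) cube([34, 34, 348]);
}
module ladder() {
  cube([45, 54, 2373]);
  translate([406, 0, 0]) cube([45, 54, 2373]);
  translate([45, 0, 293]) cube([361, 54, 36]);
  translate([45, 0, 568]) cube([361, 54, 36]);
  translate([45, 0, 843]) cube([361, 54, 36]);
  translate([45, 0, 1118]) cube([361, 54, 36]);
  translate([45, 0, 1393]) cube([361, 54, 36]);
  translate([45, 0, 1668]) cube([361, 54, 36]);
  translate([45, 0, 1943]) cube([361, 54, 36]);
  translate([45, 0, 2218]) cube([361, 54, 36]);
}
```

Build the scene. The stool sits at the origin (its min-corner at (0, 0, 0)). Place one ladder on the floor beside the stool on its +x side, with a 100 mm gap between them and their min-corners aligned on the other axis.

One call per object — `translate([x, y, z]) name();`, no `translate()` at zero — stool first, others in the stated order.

stool();
translate([447, 0, 0]) ladder();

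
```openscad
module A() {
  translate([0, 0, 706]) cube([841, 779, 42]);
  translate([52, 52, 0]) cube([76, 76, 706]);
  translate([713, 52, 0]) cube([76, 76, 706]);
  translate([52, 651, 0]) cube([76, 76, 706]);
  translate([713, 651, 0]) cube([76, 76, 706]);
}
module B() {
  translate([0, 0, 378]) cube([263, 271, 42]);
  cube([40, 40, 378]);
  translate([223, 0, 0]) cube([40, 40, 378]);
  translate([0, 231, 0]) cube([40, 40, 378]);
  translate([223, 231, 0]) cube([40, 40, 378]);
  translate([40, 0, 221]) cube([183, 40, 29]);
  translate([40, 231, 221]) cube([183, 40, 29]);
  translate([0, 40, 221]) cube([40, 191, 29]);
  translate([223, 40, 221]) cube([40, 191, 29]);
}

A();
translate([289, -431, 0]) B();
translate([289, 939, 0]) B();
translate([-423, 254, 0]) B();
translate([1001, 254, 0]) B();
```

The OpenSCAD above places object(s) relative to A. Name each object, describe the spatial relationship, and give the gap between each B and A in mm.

Each stool's nearest face is 160 mm from the table's bounding box.

A is a table. B is a stool. Four stools sit around the table at the −y, +y, −x, +x sides. The gap between each stool and the table is 160 mm.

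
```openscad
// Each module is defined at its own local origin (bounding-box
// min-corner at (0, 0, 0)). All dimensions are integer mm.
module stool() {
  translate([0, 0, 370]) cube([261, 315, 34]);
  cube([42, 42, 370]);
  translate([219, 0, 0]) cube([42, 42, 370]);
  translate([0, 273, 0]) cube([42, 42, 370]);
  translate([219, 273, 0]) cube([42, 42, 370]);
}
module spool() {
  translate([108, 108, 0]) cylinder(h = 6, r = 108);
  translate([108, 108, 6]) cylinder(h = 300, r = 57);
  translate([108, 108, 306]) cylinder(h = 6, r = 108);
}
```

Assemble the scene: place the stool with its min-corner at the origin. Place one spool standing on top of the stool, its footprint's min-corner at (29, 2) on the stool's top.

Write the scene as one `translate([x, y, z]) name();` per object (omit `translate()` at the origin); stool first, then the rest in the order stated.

stool();
translate([29, 2, 404]) spool();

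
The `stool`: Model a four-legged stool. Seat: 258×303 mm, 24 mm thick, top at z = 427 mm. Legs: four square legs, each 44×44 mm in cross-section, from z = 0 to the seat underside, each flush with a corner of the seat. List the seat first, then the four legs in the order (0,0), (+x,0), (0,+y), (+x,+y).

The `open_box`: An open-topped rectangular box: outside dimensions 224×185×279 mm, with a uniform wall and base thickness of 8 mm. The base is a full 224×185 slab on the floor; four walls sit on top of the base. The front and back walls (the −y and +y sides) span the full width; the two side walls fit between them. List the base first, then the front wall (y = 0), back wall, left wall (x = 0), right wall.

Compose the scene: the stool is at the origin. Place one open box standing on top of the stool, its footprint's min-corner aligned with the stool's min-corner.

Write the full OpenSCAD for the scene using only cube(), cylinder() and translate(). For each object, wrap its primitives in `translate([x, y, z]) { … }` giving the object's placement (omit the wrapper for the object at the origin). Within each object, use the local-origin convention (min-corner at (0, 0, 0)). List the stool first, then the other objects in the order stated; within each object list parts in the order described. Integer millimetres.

translate([0, 0, 403]) cube([258, 303, 24]);
cube([44, 44, 403]);
translate([214, 0, 0]) cube([44, 44, 403]);
translate([0, 259, 0]) cube([44, 44, 403]);
translate([214, 259, 0]) cube([44, 44, 403]);
translate([0, 0, 427]) {
  cube([224, 185, 8]);
  translate([0, 0, 8]) cube([224, 8, 271]);
  translate([0, 177, 8]) cube([224, 8, 271]);
  translate([0, 8, 8]) cube([8, 169, 271]);
  translate([216, 8, 8]) cube([8, 169, 271]);
}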